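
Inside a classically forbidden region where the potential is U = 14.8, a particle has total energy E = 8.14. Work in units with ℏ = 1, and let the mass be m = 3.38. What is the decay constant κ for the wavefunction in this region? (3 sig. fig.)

κ = 6.71

Since E < U the TISE in this region is ψ'' = κ²ψ with κ = √(2m(U − E))/ℏ.
κ = √(2 × 3.38 × 6.66) = 6.710.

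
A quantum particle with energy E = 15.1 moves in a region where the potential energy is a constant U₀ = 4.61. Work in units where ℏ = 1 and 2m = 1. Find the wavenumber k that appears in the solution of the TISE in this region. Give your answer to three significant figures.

With E > U₀ the solution is oscillatory, ψ ∝ e^{±ikx} with k = √(2m(E − U₀))/ℏ.
k = √(2 × 0.5 × 10.49) = 3.239.

k = 3.24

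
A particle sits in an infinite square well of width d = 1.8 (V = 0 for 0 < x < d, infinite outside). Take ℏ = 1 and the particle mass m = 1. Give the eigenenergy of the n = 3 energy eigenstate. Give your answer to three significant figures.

Requiring ψ(0) = ψ(d) = 0 quantises k = nπ/d, hence E_n = ℏ²k²/2m = n²π²ℏ²/(2md²).
E_3 = 3² × π² / (2 × 1 × 1.8²) = 13.71.

E = 13.7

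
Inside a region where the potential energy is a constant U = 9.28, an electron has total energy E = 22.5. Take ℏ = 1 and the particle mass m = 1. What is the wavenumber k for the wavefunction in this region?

With E > U the solution is oscillatory, ψ ∝ e^{±ikx} with k = √(2m(E − U))/ℏ.
k = √(2 × 1 × 13.22) = 5.142.

k = 5.14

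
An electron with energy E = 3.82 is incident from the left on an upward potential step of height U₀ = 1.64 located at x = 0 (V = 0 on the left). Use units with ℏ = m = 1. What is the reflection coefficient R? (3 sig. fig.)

On each side the TISE gives plane waves with k = √(2m(E − V))/ℏ: k₁ = √(2·1·3.82) = 2.764, k₂ = √(2·1·2.18) = 2.088.
Matching ψ and ψ′ at x = 0 gives r = (k₁ − k₂)/(k₁ + k₂), so R = r² = 0.01941 and T = 1 − R = 0.9806.

R = 0.0194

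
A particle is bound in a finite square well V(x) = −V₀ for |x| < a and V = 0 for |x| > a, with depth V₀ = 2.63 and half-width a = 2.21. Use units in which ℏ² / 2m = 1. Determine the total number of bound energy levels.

Define the well-strength parameter z₀ = (a/ℏ)√(2mV₀) = 2.21 × √(2·0.5·2.63) = 3.584.
A new bound state (alternating even/odd) appears each time z₀ passes a multiple of π/2, so N = ⌊2z₀/π⌋ + 1 = ⌊2.282⌋ + 1 = 3.

N = 3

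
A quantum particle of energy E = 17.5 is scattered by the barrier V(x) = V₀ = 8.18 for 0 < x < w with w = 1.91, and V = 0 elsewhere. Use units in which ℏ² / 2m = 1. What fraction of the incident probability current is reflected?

R = 0.0192

Above the barrier the interior wavenumber is k₂ = √(2m(E − V₀))/ℏ = 3.053, giving phase k₂w = 5.831.
Matching at both interfaces gives T⁻¹ = 1 + V₀² sin²(k₂w) / [4E(E − V₀)] = 1.020, hence T = 0.981.
R = 1 − T = 0.0192.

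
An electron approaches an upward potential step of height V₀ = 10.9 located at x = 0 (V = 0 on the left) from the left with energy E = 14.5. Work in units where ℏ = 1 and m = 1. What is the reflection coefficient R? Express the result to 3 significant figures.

R = 0.112

The wavenumbers are k₁ = √(2mE)/ℏ = 5.385 on the left and k₂ = √(2m(E − V₀))/ℏ = 2.683 on the right.
Continuity of ψ and ψ′ at the step yields the reflection amplitude r = (k₁ − k₂)/(k₁ + k₂) = 0.3349; thus R = |r|² = 0.1121, T = 0.8879.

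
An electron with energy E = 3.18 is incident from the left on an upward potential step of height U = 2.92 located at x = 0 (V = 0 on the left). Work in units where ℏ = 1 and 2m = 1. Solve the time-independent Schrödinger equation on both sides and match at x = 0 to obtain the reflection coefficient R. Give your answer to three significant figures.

On each side the TISE gives plane waves with k = √(2m(E − V))/ℏ: k₁ = √(2·½·3.18) = 1.783, k₂ = √(2·½·0.26) = 0.5099.
Continuity of ψ and ψ′ at the step yields the reflection amplitude r = (k₁ − k₂)/(k₁ + k₂) = 0.5553; thus R = |r|² = 0.3083, T = 0.6917.

R = 0.308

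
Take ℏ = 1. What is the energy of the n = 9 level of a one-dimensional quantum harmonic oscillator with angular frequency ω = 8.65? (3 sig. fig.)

The oscillator eigenvalues are E_n = ℏω(n + ½), so E_9 = 8.65 × 9.5 = 82.18.

E = 82.2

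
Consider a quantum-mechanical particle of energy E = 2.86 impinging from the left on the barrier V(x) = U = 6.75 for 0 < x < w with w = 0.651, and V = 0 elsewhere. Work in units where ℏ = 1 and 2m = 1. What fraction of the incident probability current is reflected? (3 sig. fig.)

E < U: inside the barrier ψ ∝ e^{±κx} with κ = √(2m(U − E))/ℏ = 1.972.
κw = 1.284, sinh(κw) = 1.667.
Matching ψ, ψ′ at both faces gives T = [1 + U² sinh²(κw) / (4E(U − E))]⁻¹ = 1/3.845 = 0.260.
R = 1 − T = 0.740.

R = 0.740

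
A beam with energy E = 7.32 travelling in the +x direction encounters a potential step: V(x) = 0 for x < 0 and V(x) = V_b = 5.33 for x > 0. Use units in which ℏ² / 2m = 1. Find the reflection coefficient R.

R = 0.0990

On each side the TISE gives plane waves with k = √(2m(E − V))/ℏ: k₁ = √(2·½·7.32) = 2.706, k₂ = √(2·½·1.99) = 1.411.
Matching ψ and ψ′ at x = 0 gives r = (k₁ − k₂)/(k₁ + k₂), so R = r² = 0.09896 and T = 1 − R = 0.9010.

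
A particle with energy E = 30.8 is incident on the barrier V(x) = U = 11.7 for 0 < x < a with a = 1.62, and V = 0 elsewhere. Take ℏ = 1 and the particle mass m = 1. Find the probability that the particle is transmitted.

T = 0.982

Above the barrier the interior wavenumber is k₂ = √(2m(E − U))/ℏ = 6.181, giving phase k₂a = 10.01.
T = [1 + U² sin²(k₂a) / (4E(E − U))]⁻¹ = 1/1.018 = 0.982.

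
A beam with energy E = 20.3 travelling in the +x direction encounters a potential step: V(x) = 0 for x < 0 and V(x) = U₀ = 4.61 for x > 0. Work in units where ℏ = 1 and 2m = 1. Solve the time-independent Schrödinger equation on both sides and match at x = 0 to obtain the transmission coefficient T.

T = 0.996

The wavenumbers are k₁ = √(2mE)/ℏ = 4.506 on the left and k₂ = √(2m(E − U₀))/ℏ = 3.961 on the right.
Matching ψ and ψ′ at x = 0 gives r = (k₁ − k₂)/(k₁ + k₂), so R = r² = 0.004136 and T = 1 − R = 0.9959.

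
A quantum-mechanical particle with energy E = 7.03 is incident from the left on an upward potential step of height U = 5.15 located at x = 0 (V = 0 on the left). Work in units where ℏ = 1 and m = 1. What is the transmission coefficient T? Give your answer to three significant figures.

T = 0.899

On each side the TISE gives plane waves with k = √(2m(E − V))/ℏ: k₁ = √(2·1·7.03) = 3.750, k₂ = √(2·1·1.88) = 1.939.
Matching ψ and ψ′ at x = 0 gives r = (k₁ − k₂)/(k₁ + k₂), so R = r² = 0.1013 and T = 1 − R = 0.8987.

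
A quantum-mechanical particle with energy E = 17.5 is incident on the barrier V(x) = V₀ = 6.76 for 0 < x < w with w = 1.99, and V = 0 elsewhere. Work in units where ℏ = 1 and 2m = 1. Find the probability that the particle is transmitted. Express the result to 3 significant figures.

T = 0.997

Above the barrier the interior wavenumber is k₂ = √(2m(E − V₀))/ℏ = 3.277, giving phase k₂w = 6.522.
Matching at both interfaces gives T⁻¹ = 1 + V₀² sin²(k₂w) / [4E(E − V₀)] = 1.003, hence T = 0.997.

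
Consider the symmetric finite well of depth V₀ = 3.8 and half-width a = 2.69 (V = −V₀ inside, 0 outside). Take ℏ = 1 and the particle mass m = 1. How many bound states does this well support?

The dimensionless depth is z₀ = a√(2mV₀)/ℏ = 2.69 × √(7.600) = 7.416.
A new bound state (alternating even/odd) appears each time z₀ passes a multiple of π/2, so N = ⌊2z₀/π⌋ + 1 = ⌊4.721⌋ + 1 = 5.

N = 5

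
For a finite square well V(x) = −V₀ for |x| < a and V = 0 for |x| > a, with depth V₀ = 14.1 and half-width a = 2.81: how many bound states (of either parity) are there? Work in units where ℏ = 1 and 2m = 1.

The dimensionless depth is z₀ = a√(2mV₀)/ℏ = 2.81 × √(14.10) = 10.55.
A new bound state (alternating even/odd) appears each time z₀ passes a multiple of π/2, so N = ⌊2z₀/π⌋ + 1 = ⌊6.717⌋ + 1 = 7.

N = 7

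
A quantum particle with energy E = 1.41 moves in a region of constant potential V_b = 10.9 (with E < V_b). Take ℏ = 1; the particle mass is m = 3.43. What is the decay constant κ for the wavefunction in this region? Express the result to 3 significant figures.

Since E < V_b the TISE in this region is ψ'' = κ²ψ with κ = √(2m(V_b − E))/ℏ.
κ = √(2 × 3.43 × 9.49) = 8.069.

κ = 8.07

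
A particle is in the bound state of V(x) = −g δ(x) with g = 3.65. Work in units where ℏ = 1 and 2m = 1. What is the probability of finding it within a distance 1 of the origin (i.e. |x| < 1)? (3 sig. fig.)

P = 0.974

The normalised bound state is ψ = √κ e^{−κ|x|} with κ = mg/ℏ² = 1.825.
P(|x| < d) = ∫_{−d}^{d} κ e^{−2κ|x|} dx = 1 − e^{−2κd} = 1 − e^{−3.650} = 0.9740.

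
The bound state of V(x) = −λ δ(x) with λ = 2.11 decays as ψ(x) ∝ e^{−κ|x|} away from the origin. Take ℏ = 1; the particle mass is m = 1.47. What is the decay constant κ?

κ = 3.10

Integrating the TISE across x = 0 gives the cusp condition ψ'(0⁺) − ψ'(0⁻) = −(2mλ/ℏ²)ψ(0).
With ψ ∝ e^{−κ|x|} this yields −2κ = −2mλ/ℏ², so κ = mλ/ℏ² = 3.102.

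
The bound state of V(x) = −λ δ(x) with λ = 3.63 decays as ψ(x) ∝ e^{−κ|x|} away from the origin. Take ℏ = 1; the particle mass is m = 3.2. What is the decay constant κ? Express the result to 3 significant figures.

Integrate −(ℏ²/2m)ψ'' − λδ(x)ψ = Eψ from −ε to +ε: the ψ'' term gives ψ'(0⁺) − ψ'(0⁻) and the δ term gives −(2mλ/ℏ²)ψ(0).
With ψ ∝ e^{−κ|x|} this yields −2κ = −2mλ/ℏ², so κ = mλ/ℏ² = 11.62.

κ = 11.6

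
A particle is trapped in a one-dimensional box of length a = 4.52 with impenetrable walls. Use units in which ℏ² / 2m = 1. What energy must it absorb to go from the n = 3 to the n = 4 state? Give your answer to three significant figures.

E_n = n²π²ℏ²/(2ma²), so ΔE = (4² − 3²) π²ℏ²/(2ma²).
ΔE = 7 × π² / (2 × 0.5 × 4.52²) = 3.382.

ΔE = 3.38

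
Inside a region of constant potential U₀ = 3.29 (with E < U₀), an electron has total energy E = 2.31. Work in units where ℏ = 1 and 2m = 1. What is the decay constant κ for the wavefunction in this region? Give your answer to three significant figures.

κ = 0.990

Since E < U₀ the TISE in this region is ψ'' = κ²ψ with κ = √(2m(U₀ − E))/ℏ.
κ = √(2 × 0.5 × 0.98) = 0.9899.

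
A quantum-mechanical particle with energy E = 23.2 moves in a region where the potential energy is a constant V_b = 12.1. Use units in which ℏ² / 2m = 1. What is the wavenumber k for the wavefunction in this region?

k = 3.33

With E > V_b the solution is oscillatory, ψ ∝ e^{±ikx} with k = √(2m(E − V_b))/ℏ.
k = √(2 × 0.5 × 11.1) = 3.332.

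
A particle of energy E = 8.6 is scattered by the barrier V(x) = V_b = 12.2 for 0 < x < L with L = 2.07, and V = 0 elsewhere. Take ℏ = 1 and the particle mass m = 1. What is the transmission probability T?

T = 0.0000499

Since E < V_b the interior solution is evanescent with decay constant κ = √(2m(V_b − E))/ℏ = 2.683.
κL = 5.554, sinh(κL) = 129.2.
Matching ψ, ψ′ at both faces gives T = [1 + V_b² sinh²(κL) / (4E(V_b − E))]⁻¹ = 1/20060 = 0.0000499.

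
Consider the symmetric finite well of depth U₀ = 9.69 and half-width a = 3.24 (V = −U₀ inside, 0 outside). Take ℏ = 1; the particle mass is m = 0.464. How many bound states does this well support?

Define the well-strength parameter z₀ = (a/ℏ)√(2mU₀) = 3.24 × √(2·0.464·9.69) = 9.716.
A new bound state (alternating even/odd) appears each time z₀ passes a multiple of π/2, so N = ⌊2z₀/π⌋ + 1 = ⌊6.185⌋ + 1 = 7.

N = 7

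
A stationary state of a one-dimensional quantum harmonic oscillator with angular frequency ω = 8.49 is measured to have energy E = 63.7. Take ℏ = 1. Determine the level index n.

Invert E_n = (n + ½)ℏω: n = E/ℏω − ½ = 7.003, so n = 7.

n = 7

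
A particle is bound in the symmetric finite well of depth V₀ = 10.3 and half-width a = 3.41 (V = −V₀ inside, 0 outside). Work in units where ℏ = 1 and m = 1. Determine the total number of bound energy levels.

N = 10

Define the well-strength parameter z₀ = (a/ℏ)√(2mV₀) = 3.41 × √(2·1·10.3) = 15.48.
The even/odd transcendental equations gain one root per π/2 in z₀, giving N = 1 + ⌊2z₀/π⌋ = 1 + ⌊9.853⌋ = 10.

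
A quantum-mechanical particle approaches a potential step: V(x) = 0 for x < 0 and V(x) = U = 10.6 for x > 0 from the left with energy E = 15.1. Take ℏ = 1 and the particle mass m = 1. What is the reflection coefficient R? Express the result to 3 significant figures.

The wavenumbers are k₁ = √(2mE)/ℏ = 5.495 on the left and k₂ = √(2m(E − U))/ℏ = 3.000 on the right.
Continuity of ψ and ψ′ at the step yields the reflection amplitude r = (k₁ − k₂)/(k₁ + k₂) = 0.2937; thus R = |r|² = 0.08628, T = 0.9137.

R = 0.0863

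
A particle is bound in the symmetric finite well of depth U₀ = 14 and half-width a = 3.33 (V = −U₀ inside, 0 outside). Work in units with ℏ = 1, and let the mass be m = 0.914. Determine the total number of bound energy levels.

The dimensionless depth is z₀ = a√(2mU₀)/ℏ = 3.33 × √(25.59) = 16.85.
The even/odd transcendental equations gain one root per π/2 in z₀, giving N = 1 + ⌊2z₀/π⌋ = 1 + ⌊10.72⌋ = 11.

N = 11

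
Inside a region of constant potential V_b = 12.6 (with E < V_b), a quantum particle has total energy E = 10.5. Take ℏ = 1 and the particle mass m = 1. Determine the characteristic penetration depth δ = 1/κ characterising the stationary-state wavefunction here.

Since E < V_b the TISE in this region is ψ'' = κ²ψ with κ = √(2m(V_b − E))/ℏ.
κ = √(2 × 1 × 2.1) = 2.049. The penetration depth is δ = 1/κ = 0.488.

δ = 0.488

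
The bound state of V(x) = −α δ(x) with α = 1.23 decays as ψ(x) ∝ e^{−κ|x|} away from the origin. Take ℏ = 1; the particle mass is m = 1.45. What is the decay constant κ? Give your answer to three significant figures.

Integrate −(ℏ²/2m)ψ'' − αδ(x)ψ = Eψ from −ε to +ε: the ψ'' term gives ψ'(0⁺) − ψ'(0⁻) and the δ term gives −(2mα/ℏ²)ψ(0).
With ψ ∝ e^{−κ|x|} this yields −2κ = −2mα/ℏ², so κ = mα/ℏ² = 1.784.

κ = 1.78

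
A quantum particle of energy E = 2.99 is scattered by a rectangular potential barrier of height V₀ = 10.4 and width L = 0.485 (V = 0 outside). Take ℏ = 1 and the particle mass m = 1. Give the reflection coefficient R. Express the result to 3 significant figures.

R = 0.924

Since E < V₀ the interior solution is evanescent with decay constant κ = √(2m(V₀ − E))/ℏ = 3.850.
κL = 1.867, sinh(κL) = 3.157.
Matching ψ, ψ′ at both faces gives T = [1 + V₀² sinh²(κL) / (4E(V₀ − E))]⁻¹ = 1/13.17 = 0.0759.
R = 1 − T = 0.924.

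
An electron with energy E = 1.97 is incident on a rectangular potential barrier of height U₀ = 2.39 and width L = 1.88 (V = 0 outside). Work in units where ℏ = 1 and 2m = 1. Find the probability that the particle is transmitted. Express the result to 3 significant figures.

Since E < U₀ the interior solution is evanescent with decay constant κ = √(2m(U₀ − E))/ℏ = 0.6481.
κL = 1.218, sinh(κL) = 1.543.
The exact tunnelling result is T⁻¹ = 1 + U₀² sinh²(κL) / [4E(U₀ − E)] = 5.109, so T = 0.196.

T = 0.196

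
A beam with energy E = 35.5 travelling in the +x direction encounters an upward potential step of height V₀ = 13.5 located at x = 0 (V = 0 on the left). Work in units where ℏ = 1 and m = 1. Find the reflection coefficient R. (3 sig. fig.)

R = 0.0142

The wavenumbers are k₁ = √(2mE)/ℏ = 8.426 on the left and k₂ = √(2m(E − V₀))/ℏ = 6.633 on the right.
Matching ψ and ψ′ at x = 0 gives r = (k₁ − k₂)/(k₁ + k₂), so R = r² = 0.01417 and T = 1 − R = 0.9858.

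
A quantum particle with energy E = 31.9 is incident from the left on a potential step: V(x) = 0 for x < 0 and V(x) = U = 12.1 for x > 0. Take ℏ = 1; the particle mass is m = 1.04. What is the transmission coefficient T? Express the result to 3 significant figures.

T = 0.986

On each side the TISE gives plane waves with k = √(2m(E − V))/ℏ: k₁ = √(2·1.04·31.9) = 8.146, k₂ = √(2·1.04·19.8) = 6.417.
Continuity of ψ and ψ′ at the step yields the reflection amplitude r = (k₁ − k₂)/(k₁ + k₂) = 0.1187; thus R = |r|² = 0.01408, T = 0.9859.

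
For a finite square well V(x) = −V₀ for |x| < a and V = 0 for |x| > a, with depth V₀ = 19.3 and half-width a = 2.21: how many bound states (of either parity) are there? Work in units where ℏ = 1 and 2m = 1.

N = 7

Define the well-strength parameter z₀ = (a/ℏ)√(2mV₀) = 2.21 × √(2·0.5·19.3) = 9.709.
A new bound state (alternating even/odd) appears each time z₀ passes a multiple of π/2, so N = ⌊2z₀/π⌋ + 1 = ⌊6.181⌋ + 1 = 7.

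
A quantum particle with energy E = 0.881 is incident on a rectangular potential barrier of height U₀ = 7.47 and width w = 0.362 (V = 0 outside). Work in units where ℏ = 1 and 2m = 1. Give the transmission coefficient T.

Since E < U₀ the interior solution is evanescent with decay constant κ = √(2m(U₀ − E))/ℏ = 2.567.
κw = 0.9292, sinh(κw) = 1.069.
Matching ψ, ψ′ at both faces gives T = [1 + U₀² sinh²(κw) / (4E(U₀ − E))]⁻¹ = 1/3.745 = 0.267.

T = 0.267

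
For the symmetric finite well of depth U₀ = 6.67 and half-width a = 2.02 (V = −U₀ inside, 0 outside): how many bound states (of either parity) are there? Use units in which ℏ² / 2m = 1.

N = 4

Define the well-strength parameter z₀ = (a/ℏ)√(2mU₀) = 2.02 × √(2·0.5·6.67) = 5.217.
A new bound state (alternating even/odd) appears each time z₀ passes a multiple of π/2, so N = ⌊2z₀/π⌋ + 1 = ⌊3.321⌋ + 1 = 4.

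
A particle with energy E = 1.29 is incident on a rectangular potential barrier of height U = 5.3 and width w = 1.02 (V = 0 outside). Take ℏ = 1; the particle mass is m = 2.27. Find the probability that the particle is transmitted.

T = 0.000489

Since E < U the interior solution is evanescent with decay constant κ = √(2m(U − E))/ℏ = 4.267.
κw = 4.352, sinh(κw) = 38.81.
Matching ψ, ψ′ at both faces gives T = [1 + U² sinh²(κw) / (4E(U − E))]⁻¹ = 1/2046 = 0.000489.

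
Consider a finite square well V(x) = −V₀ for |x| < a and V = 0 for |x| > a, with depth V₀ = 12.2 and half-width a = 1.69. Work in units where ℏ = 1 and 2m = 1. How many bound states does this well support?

N = 4

Define the well-strength parameter z₀ = (a/ℏ)√(2mV₀) = 1.69 × √(2·0.5·12.2) = 5.903.
A new bound state (alternating even/odd) appears each time z₀ passes a multiple of π/2, so N = ⌊2z₀/π⌋ + 1 = ⌊3.758⌋ + 1 = 4.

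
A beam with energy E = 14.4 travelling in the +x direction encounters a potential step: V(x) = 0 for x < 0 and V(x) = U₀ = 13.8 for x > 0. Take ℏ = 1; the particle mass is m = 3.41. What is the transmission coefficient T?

The wavenumbers are k₁ = √(2mE)/ℏ = 9.910 on the left and k₂ = √(2m(E − U₀))/ℏ = 2.023 on the right.
Matching ψ and ψ′ at x = 0 gives r = (k₁ − k₂)/(k₁ + k₂), so R = r² = 0.4369 and T = 1 − R = 0.5631.

T = 0.563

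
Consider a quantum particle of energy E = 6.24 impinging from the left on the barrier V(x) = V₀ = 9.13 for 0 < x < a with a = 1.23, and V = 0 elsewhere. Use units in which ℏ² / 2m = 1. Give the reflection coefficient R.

Since E < V₀ the interior solution is evanescent with decay constant κ = √(2m(V₀ − E))/ℏ = 1.700.
κa = 2.091, sinh(κa) = 3.985.
The exact tunnelling result is T⁻¹ = 1 + V₀² sinh²(κa) / [4E(V₀ − E)] = 19.35, so T = 0.0517.
R = 1 − T = 0.948.

R = 0.948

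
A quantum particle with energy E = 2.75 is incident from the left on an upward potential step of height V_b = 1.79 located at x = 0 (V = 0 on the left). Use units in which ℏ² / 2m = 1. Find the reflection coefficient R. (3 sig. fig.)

R = 0.0662

On each side the TISE gives plane waves with k = √(2m(E − V))/ℏ: k₁ = √(2·½·2.75) = 1.658, k₂ = √(2·½·0.96) = 0.9798.
Matching ψ and ψ′ at x = 0 gives r = (k₁ − k₂)/(k₁ + k₂), so R = r² = 0.06615 and T = 1 − R = 0.9338.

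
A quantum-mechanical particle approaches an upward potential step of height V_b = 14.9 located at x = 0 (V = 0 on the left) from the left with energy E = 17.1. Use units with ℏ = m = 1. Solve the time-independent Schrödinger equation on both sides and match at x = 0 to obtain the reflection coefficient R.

On each side the TISE gives plane waves with k = √(2m(E − V))/ℏ: k₁ = √(2·1·17.1) = 5.848, k₂ = √(2·1·2.2) = 2.098.
Matching ψ and ψ′ at x = 0 gives r = (k₁ − k₂)/(k₁ + k₂), so R = r² = 0.2228 and T = 1 − R = 0.7772.

R = 0.223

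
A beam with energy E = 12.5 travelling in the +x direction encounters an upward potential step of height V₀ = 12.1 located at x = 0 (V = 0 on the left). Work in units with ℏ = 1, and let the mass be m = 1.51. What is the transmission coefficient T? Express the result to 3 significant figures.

The wavenumbers are k₁ = √(2mE)/ℏ = 6.144 on the left and k₂ = √(2m(E − V₀))/ℏ = 1.099 on the right.
Continuity of ψ and ψ′ at the step yields the reflection amplitude r = (k₁ − k₂)/(k₁ + k₂) = 0.6965; thus R = |r|² = 0.4851, T = 0.5149.

T = 0.515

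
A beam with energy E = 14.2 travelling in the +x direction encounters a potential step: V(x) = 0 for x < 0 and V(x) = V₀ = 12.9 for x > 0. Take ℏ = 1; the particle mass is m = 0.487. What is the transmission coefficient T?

On each side the TISE gives plane waves with k = √(2m(E − V))/ℏ: k₁ = √(2·0.487·14.2) = 3.719, k₂ = √(2·0.487·1.3) = 1.125.
Matching ψ and ψ′ at x = 0 gives r = (k₁ − k₂)/(k₁ + k₂), so R = r² = 0.2867 and T = 1 − R = 0.7133.

T = 0.713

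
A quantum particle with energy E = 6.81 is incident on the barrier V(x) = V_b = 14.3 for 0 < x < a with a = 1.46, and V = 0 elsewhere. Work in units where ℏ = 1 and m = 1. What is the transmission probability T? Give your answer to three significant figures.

Since E < V_b the interior solution is evanescent with decay constant κ = √(2m(V_b − E))/ℏ = 3.870.
κa = 5.651, sinh(κa) = 142.3.
Matching ψ, ψ′ at both faces gives T = [1 + V_b² sinh²(κa) / (4E(V_b − E))]⁻¹ = 1/20280 = 0.0000493.

T = 0.0000493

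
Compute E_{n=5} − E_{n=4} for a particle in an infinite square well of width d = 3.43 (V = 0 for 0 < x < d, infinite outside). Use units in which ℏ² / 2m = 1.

E_n = n²π²ℏ²/(2md²), so ΔE = (5² − 4²) π²ℏ²/(2md²).
ΔE = 9 × π² / (2 × 0.5 × 3.43²) = 7.550.

ΔE = 7.55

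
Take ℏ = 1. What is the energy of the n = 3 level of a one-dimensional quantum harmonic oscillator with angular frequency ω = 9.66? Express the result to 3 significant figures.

E = 33.8

The oscillator eigenvalues are E_n = ℏω(n + ½), so E_3 = 9.66 × 3.5 = 33.81.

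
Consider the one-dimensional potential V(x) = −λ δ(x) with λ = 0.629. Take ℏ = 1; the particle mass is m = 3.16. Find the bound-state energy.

E = -0.625

The bound state is ψ(x) = √κ e^{−κ|x|}. The derivative jump ψ'(0⁺) − ψ'(0⁻) = −(2mλ/ℏ²)ψ(0) fixes κ = mλ/ℏ² = 1.988.
Then E = −ℏ²κ²/(2m) = −mλ²/(2ℏ²) = -0.6251.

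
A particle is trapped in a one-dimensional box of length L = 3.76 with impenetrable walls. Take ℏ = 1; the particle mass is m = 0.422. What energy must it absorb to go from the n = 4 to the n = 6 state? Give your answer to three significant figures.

ΔE = 16.5

E_n = n²π²ℏ²/(2mL²), so ΔE = (6² − 4²) π²ℏ²/(2mL²).
ΔE = 20 × π² / (2 × 0.422 × 3.76²) = 16.54.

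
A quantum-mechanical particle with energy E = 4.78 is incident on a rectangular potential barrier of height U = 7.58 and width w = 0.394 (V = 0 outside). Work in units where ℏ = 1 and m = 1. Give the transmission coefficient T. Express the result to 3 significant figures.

E < U: inside the barrier ψ ∝ e^{±κx} with κ = √(2m(U − E))/ℏ = 2.366.
κw = 0.9324, sinh(κw) = 1.073.
The exact tunnelling result is T⁻¹ = 1 + U² sinh²(κw) / [4E(U − E)] = 2.237, so T = 0.447.

T = 0.447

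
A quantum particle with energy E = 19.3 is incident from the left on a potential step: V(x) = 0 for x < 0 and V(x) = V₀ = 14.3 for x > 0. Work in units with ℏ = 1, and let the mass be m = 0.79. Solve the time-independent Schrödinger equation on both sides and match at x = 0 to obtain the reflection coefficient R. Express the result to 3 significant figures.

R = 0.106

On each side the TISE gives plane waves with k = √(2m(E − V))/ℏ: k₁ = √(2·0.79·19.3) = 5.522, k₂ = √(2·0.79·5) = 2.811.
Continuity of ψ and ψ′ at the step yields the reflection amplitude r = (k₁ − k₂)/(k₁ + k₂) = 0.3254; thus R = |r|² = 0.1059, T = 0.8941.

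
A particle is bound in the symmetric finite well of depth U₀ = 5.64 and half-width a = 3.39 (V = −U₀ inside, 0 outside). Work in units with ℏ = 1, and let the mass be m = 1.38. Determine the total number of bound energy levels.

The dimensionless depth is z₀ = a√(2mU₀)/ℏ = 3.39 × √(15.57) = 13.38.
A new bound state (alternating even/odd) appears each time z₀ passes a multiple of π/2, so N = ⌊2z₀/π⌋ + 1 = ⌊8.515⌋ + 1 = 9.

N = 9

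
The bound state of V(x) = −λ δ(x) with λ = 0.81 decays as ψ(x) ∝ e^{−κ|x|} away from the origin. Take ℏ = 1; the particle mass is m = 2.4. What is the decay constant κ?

κ = 1.94

Integrate −(ℏ²/2m)ψ'' − λδ(x)ψ = Eψ from −ε to +ε: the ψ'' term gives ψ'(0⁺) − ψ'(0⁻) and the δ term gives −(2mλ/ℏ²)ψ(0).
With ψ ∝ e^{−κ|x|} this yields −2κ = −2mλ/ℏ², so κ = mλ/ℏ² = 1.944.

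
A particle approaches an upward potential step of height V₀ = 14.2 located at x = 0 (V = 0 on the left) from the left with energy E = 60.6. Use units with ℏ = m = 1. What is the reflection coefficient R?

R = 0.00444

The wavenumbers are k₁ = √(2mE)/ℏ = 11.01 on the left and k₂ = √(2m(E − V₀))/ℏ = 9.633 on the right.
Continuity of ψ and ψ′ at the step yields the reflection amplitude r = (k₁ − k₂)/(k₁ + k₂) = 0.06665; thus R = |r|² = 0.004442, T = 0.9956.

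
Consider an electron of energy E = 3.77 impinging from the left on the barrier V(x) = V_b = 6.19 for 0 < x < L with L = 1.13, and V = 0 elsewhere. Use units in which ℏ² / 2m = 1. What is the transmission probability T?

T = 0.107

E < V_b: inside the barrier ψ ∝ e^{±κx} with κ = √(2m(V_b − E))/ℏ = 1.556.
κL = 1.758, sinh(κL) = 2.814.
The exact tunnelling result is T⁻¹ = 1 + V_b² sinh²(κL) / [4E(V_b − E)] = 9.313, so T = 0.107.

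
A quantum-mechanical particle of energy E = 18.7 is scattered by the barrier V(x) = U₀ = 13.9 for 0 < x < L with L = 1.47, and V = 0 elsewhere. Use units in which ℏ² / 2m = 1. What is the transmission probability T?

E > U₀: inside the barrier k₂ = √(2m(E − U₀))/ℏ = 2.191, k₂L = 3.221.
Matching at both interfaces gives T⁻¹ = 1 + U₀² sin²(k₂L) / [4E(E − U₀)] = 1.003, hence T = 0.997.

T = 0.997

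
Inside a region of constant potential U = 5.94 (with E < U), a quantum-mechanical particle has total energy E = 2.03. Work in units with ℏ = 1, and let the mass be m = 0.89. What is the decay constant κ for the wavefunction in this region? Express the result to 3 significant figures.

Since E < U the TISE in this region is ψ'' = κ²ψ with κ = √(2m(U − E))/ℏ.
κ = √(2 × 0.89 × 3.91) = 2.638.

κ = 2.64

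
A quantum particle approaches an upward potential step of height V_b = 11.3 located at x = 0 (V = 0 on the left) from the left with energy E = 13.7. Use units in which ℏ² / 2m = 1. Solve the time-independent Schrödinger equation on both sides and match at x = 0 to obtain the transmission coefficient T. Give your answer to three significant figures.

The wavenumbers are k₁ = √(2mE)/ℏ = 3.701 on the left and k₂ = √(2m(E − V_b))/ℏ = 1.549 on the right.
Matching ψ and ψ′ at x = 0 gives r = (k₁ − k₂)/(k₁ + k₂), so R = r² = 0.1680 and T = 1 − R = 0.8320.

T = 0.832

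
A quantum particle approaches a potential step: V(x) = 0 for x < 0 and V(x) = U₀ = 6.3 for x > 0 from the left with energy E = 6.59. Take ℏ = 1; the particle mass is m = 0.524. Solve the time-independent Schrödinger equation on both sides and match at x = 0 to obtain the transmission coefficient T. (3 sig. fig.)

On each side the TISE gives plane waves with k = √(2m(E − V))/ℏ: k₁ = √(2·0.524·6.59) = 2.628, k₂ = √(2·0.524·0.29) = 0.5513.
Continuity of ψ and ψ′ at the step yields the reflection amplitude r = (k₁ − k₂)/(k₁ + k₂) = 0.6532; thus R = |r|² = 0.4267, T = 0.5733.

T = 0.573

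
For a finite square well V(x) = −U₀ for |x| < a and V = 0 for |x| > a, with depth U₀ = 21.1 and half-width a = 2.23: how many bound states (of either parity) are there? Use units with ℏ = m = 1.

The dimensionless depth is z₀ = a√(2mU₀)/ℏ = 2.23 × √(42.20) = 14.49.
The even/odd transcendental equations gain one root per π/2 in z₀, giving N = 1 + ⌊2z₀/π⌋ = 1 + ⌊9.222⌋ = 10.

N = 10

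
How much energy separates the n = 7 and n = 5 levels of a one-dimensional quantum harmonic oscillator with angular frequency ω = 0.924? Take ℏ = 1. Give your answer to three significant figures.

ΔE = 1.85

E_n = ℏω(n + ½), so ΔE = (7 − 5) ℏω = 2 × 0.924 = 1.848.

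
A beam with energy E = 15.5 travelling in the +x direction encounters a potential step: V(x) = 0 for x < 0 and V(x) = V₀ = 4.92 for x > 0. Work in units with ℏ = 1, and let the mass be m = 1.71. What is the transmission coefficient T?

On each side the TISE gives plane waves with k = √(2m(E − V))/ℏ: k₁ = √(2·1.71·15.5) = 7.281, k₂ = √(2·1.71·10.58) = 6.015.
Continuity of ψ and ψ′ at the step yields the reflection amplitude r = (k₁ − k₂)/(k₁ + k₂) = 0.09518; thus R = |r|² = 0.009059, T = 0.9909.

T = 0.991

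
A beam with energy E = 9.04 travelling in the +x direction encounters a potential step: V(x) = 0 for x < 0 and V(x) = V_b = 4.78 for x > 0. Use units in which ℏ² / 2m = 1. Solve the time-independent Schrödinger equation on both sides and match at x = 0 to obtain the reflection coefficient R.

R = 0.0346

On each side the TISE gives plane waves with k = √(2m(E − V))/ℏ: k₁ = √(2·½·9.04) = 3.007, k₂ = √(2·½·4.26) = 2.064.
Matching ψ and ψ′ at x = 0 gives r = (k₁ − k₂)/(k₁ + k₂), so R = r² = 0.03456 and T = 1 − R = 0.9654.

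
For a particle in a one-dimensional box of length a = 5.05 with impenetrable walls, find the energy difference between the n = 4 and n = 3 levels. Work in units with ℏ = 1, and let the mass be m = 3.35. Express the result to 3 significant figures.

E_n = n²π²ℏ²/(2ma²), so ΔE = (4² − 3²) π²ℏ²/(2ma²).
ΔE = 7 × π² / (2 × 3.35 × 5.05²) = 0.4043.

ΔE = 0.404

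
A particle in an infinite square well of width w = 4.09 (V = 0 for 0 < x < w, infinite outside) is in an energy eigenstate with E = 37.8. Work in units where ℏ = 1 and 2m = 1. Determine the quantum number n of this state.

From E_n = n²π²ℏ²/(2mw²) invert to n = √(2mw²E)/(πℏ).
n = (4.09/π) × √(2 × 0.5 × 37.8) = 8.004 → n = 8.

n = 8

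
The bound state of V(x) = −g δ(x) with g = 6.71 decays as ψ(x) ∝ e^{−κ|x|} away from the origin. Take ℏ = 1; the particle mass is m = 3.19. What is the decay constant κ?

Integrating the TISE across x = 0 gives the cusp condition ψ'(0⁺) − ψ'(0⁻) = −(2mg/ℏ²)ψ(0).
With ψ ∝ e^{−κ|x|} this yields −2κ = −2mg/ℏ², so κ = mg/ℏ² = 21.40.

κ = 21.4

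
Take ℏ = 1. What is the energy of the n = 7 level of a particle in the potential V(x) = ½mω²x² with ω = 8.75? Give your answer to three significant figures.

Using E_n = (n + ½)ℏω: E_7 = 7.5 × 8.75 = 65.63.

E = 65.6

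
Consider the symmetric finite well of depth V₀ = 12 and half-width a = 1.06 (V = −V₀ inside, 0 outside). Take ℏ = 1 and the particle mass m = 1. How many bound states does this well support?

N = 4

Define the well-strength parameter z₀ = (a/ℏ)√(2mV₀) = 1.06 × √(2·1·12) = 5.193.
A new bound state (alternating even/odd) appears each time z₀ passes a multiple of π/2, so N = ⌊2z₀/π⌋ + 1 = ⌊3.306⌋ + 1 = 4.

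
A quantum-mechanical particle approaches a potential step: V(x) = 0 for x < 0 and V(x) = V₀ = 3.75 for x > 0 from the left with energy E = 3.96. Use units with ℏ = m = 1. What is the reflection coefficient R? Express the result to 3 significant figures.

R = 0.391

On each side the TISE gives plane waves with k = √(2m(E − V))/ℏ: k₁ = √(2·1·3.96) = 2.814, k₂ = √(2·1·0.21) = 0.6481.
Continuity of ψ and ψ′ at the step yields the reflection amplitude r = (k₁ − k₂)/(k₁ + k₂) = 0.6256; thus R = |r|² = 0.3914, T = 0.6086.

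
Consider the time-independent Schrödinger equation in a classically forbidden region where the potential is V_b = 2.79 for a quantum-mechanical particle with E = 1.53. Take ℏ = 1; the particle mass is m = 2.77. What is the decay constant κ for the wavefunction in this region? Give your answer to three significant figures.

Since E < V_b the TISE in this region is ψ'' = κ²ψ with κ = √(2m(V_b − E))/ℏ.
κ = √(2 × 2.77 × 1.26) = 2.642.

κ = 2.64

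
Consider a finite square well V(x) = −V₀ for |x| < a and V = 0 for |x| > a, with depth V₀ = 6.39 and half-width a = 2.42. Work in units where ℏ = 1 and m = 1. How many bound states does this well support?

The dimensionless depth is z₀ = a√(2mV₀)/ℏ = 2.42 × √(12.78) = 8.651.
A new bound state (alternating even/odd) appears each time z₀ passes a multiple of π/2, so N = ⌊2z₀/π⌋ + 1 = ⌊5.508⌋ + 1 = 6.

N = 6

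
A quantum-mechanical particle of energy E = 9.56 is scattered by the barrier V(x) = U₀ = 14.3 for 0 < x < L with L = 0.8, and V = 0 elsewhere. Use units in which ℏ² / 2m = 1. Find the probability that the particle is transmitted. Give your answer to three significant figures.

E < U₀: inside the barrier ψ ∝ e^{±κx} with κ = √(2m(U₀ − E))/ℏ = 2.177.
κL = 1.742, sinh(κL) = 2.766.
Matching ψ, ψ′ at both faces gives T = [1 + U₀² sinh²(κL) / (4E(U₀ − E))]⁻¹ = 1/9.631 = 0.104.

T = 0.104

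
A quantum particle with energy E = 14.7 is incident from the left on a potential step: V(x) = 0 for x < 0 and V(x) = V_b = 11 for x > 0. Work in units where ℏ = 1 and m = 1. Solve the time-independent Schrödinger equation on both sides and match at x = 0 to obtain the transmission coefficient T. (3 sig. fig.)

T = 0.890

On each side the TISE gives plane waves with k = √(2m(E − V))/ℏ: k₁ = √(2·1·14.7) = 5.422, k₂ = √(2·1·3.7) = 2.720.
Continuity of ψ and ψ′ at the step yields the reflection amplitude r = (k₁ − k₂)/(k₁ + k₂) = 0.3318; thus R = |r|² = 0.1101, T = 0.8899.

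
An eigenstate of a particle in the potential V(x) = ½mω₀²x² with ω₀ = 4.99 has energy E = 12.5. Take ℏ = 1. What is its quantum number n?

n = 2

Invert E_n = (n + ½)ℏω₀: n = E/ℏω₀ − ½ = 2.005, so n = 2.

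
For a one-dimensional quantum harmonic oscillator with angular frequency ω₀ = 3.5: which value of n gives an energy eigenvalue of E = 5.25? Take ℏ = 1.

n = 1

E_n = ℏω₀(n + ½) ⇒ n = E/(ℏω₀) − ½ = 5.25/3.5 − 0.5 = 1.000 → n = 1.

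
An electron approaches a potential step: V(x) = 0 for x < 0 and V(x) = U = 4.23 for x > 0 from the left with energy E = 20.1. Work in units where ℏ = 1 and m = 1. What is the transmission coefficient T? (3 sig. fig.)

On each side the TISE gives plane waves with k = √(2m(E − V))/ℏ: k₁ = √(2·1·20.1) = 6.340, k₂ = √(2·1·15.87) = 5.634.
Continuity of ψ and ψ′ at the step yields the reflection amplitude r = (k₁ − k₂)/(k₁ + k₂) = 0.05900; thus R = |r|² = 0.003481, T = 0.9965.

T = 0.997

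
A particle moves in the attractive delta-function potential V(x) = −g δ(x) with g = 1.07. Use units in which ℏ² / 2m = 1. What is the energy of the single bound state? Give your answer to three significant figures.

The bound state is ψ(x) = √κ e^{−κ|x|}. The derivative jump ψ'(0⁺) − ψ'(0⁻) = −(2mg/ℏ²)ψ(0) fixes κ = mg/ℏ² = 0.5350.
Then E = −ℏ²κ²/(2m) = −mg²/(2ℏ²) = -0.2862.

E = -0.286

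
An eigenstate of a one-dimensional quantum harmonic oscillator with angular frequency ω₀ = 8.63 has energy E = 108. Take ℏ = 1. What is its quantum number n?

E_n = ℏω₀(n + ½) ⇒ n = E/(ℏω₀) − ½ = 108/8.63 − 0.5 = 12.014 → n = 12.

n = 12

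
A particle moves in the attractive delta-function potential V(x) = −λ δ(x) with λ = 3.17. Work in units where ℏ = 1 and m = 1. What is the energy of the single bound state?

E = -5.02

For x ≠ 0 the bound state is ψ ∝ e^{−κ|x|}; integrating the TISE across the delta gives the cusp condition 2κ = 2mλ/ℏ², so κ = 3.170.
Then E = −ℏ²κ²/(2m) = −mλ²/(2ℏ²) = -5.024.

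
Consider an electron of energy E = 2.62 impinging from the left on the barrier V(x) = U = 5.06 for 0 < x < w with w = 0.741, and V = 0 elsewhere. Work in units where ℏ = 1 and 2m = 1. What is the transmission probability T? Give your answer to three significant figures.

T = 0.327

E < U: inside the barrier ψ ∝ e^{±κx} with κ = √(2m(U − E))/ℏ = 1.562.
κw = 1.157, sinh(κw) = 1.434.
Matching ψ, ψ′ at both faces gives T = [1 + U² sinh²(κw) / (4E(U − E))]⁻¹ = 1/3.058 = 0.327.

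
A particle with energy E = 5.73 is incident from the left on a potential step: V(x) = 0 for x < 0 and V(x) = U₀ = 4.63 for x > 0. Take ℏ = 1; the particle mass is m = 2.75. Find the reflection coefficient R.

R = 0.153

On each side the TISE gives plane waves with k = √(2m(E − V))/ℏ: k₁ = √(2·2.75·5.73) = 5.614, k₂ = √(2·2.75·1.1) = 2.460.
Continuity of ψ and ψ′ at the step yields the reflection amplitude r = (k₁ − k₂)/(k₁ + k₂) = 0.3907; thus R = |r|² = 0.1526, T = 0.8474.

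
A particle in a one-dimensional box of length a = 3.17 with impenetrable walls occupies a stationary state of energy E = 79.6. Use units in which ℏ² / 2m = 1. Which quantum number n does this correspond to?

For an infinite well E_n = n²π²ℏ²/(2ma²), so n = (a/πℏ)√(2mE).
n = (3.17/π) × √(2 × 0.5 × 79.6) = 9.003 → n = 9.

n = 9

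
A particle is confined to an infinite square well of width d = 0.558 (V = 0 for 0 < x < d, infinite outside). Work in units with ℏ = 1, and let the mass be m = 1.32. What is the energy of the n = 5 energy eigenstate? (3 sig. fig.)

E = 300

The infinite-well eigenfunctions ψ_n = √(2/d) sin(nπx/d) vanish at both walls, giving E_n = n²π²ℏ²/(2md²).
E_5 = 5² × π² / (2 × 1.32 × 0.558²) = 300.2.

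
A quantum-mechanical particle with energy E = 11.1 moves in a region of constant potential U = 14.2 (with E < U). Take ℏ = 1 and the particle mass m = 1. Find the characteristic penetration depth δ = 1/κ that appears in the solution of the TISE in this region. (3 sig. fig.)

Since E < U the TISE in this region is ψ'' = κ²ψ with κ = √(2m(U − E))/ℏ.
κ = √(2 × 1 × 3.1) = 2.490. The penetration depth is δ = 1/κ = 0.402.

δ = 0.402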